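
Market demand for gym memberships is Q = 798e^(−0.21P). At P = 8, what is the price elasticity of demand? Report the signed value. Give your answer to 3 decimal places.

At P = 8, Q = 148.726.
dQ/dP = −0.21·798e^(−0.21P) = −0.21Q = -31.233.
ε = (dQ/dP)(P/Q) = (-31.233)(8/148.726).

-1.680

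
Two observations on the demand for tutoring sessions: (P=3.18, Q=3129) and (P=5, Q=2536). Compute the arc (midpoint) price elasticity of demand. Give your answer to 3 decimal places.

ΔQ = 2536 − 3129 = -593; ΔP = 5 − 3.18 = 1.82.
Midpoints: P̄ = 4.09, Q̄ = 2832.5.
ε = (ΔQ/ΔP)(P̄/Q̄) = (-593/1.82)(4.09/2832.5).

-0.470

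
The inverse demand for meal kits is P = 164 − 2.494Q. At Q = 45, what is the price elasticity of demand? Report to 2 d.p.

-0.46

At Q = 45, P = 164 − 2.494(45) = 51.77.
dP/dQ = −2.494, so dQ/dP = 1/(−2.494) = -0.401.
ε = (dQ/dP)(P/Q) = (-0.401)(51.77/45).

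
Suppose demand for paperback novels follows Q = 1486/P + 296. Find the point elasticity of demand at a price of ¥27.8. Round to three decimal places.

-0.153

At P = 27.8, Q = 349.453.
dQ/dP = −1486/P² = -1.923.
ε = (dQ/dP)(P/Q) = (-1.923)(27.8/349.453).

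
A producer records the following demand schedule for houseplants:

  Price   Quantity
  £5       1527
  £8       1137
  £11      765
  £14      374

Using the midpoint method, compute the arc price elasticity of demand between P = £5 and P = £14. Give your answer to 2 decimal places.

At P = 5, Q = 1527; at P = 14, Q = 374.
ΔQ = -1153, ΔP = 9. Midpoints: P̄ = 9.50, Q̄ = 950.5.
ε = (ΔQ/ΔP)(P̄/Q̄) = (-1153/9)(9.50/950.5).

-1.28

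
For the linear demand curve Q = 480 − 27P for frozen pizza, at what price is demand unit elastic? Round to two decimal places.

For linear demand Q = a − bP, ε = −bP/(a − bP). |ε| = 1 when bP = a − bP, i.e. P = a/(2b).
P = 480/(2·27) = 480/54 = 8.8889.

8.89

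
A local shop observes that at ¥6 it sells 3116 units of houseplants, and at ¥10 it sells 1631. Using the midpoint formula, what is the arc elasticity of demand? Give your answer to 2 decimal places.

ΔQ = 1631 − 3116 = -1485; ΔP = 10 − 6 = 4.
Midpoints: P̄ = 8.00, Q̄ = 2373.5.
ε = (ΔQ/ΔP)(P̄/Q̄) = (-1485/4)(8.00/2373.5).

-1.25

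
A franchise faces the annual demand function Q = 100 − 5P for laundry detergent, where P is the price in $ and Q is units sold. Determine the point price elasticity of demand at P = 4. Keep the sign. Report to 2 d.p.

At P = 4, Q = 80.
dQ/dP = −5.
ε = (dQ/dP)(P/Q) = (-5)(4/80).
|ε| < 1, so demand is inelastic at this price.

-0.25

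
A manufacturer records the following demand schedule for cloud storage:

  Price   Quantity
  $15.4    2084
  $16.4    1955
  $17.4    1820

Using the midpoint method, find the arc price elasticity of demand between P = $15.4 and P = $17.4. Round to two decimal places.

-1.11

At P = 15.4, Q = 2084; at P = 17.4, Q = 1820.
ΔQ = -264, ΔP = 2.0. Midpoints: P̄ = 16.40, Q̄ = 1952.0.
ε = (ΔQ/ΔP)(P̄/Q̄) = (-264/2.0)(16.40/1952.0).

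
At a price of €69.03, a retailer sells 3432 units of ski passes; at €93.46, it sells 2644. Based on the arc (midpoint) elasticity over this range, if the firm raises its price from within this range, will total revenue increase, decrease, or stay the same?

Arc ε = (-788/24.43)(81.25/3038.0) ≈ -0.863.
|ε| = 0.86 < 1, so demand is inelastic. A price rise therefore raises total revenue.

increase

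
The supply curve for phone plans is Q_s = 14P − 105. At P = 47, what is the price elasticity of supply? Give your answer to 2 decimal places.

At P = 47, Q_s = 553.
dQ_s/dP = 14.
ε_s = (dQ_s/dP)(P/Q_s) = (14)(47/553).

1.19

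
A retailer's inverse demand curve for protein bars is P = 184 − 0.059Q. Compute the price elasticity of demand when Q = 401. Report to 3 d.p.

At Q = 401, P = 184 − 0.059(401) = 160.34.
dP/dQ = −0.059, so dQ/dP = 1/(−0.059) = -16.949.
ε = (dQ/dP)(P/Q) = (-16.949)(160.34/401).

-6.777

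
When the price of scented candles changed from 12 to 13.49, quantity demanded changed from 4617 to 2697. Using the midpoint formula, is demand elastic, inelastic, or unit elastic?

Arc ε ≈ -4.491.
|ε| = 4.49 > 1.

elastic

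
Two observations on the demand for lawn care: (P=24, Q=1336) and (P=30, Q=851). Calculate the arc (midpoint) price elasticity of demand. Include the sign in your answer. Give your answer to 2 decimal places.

ΔQ = 851 − 1336 = -485; ΔP = 30 − 24 = 6.
Midpoints: P̄ = 27.00, Q̄ = 1093.5.
ε = (ΔQ/ΔP)(P̄/Q̄) = (-485/6)(27.00/1093.5).

-2.00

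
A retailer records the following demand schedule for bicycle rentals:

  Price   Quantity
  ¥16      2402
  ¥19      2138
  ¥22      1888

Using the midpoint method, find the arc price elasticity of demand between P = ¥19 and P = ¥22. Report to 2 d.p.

At P = 19, Q = 2138; at P = 22, Q = 1888.
ΔQ = -250, ΔP = 3. Midpoints: P̄ = 20.50, Q̄ = 2013.0.
ε = (ΔQ/ΔP)(P̄/Q̄) = (-250/3)(20.50/2013.0).

-0.85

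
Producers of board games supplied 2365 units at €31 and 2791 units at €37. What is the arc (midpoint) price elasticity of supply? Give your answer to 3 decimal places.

0.936

ΔQ = 2791 − 2365 = 426; ΔP = 37 − 31 = 6.
Midpoints: P̄ = 34.00, Q̄ = 2578.0.
ε_s = (ΔQ/ΔP)(P̄/Q̄) = (426/6)(34.00/2578.0).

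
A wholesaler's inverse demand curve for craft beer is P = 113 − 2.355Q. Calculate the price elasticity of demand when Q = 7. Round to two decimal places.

At Q = 7, P = 113 − 2.355(7) = 96.52.
dP/dQ = −2.355, so dQ/dP = 1/(−2.355) = -0.425.
ε = (dQ/dP)(P/Q) = (-0.425)(96.52/7).

-5.85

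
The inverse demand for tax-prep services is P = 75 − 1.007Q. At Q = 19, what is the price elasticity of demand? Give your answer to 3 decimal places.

-2.920

At Q = 19, P = 75 − 1.007(19) = 55.87.
dP/dQ = −1.007, so dQ/dP = 1/(−1.007) = -0.993.
ε = (dQ/dP)(P/Q) = (-0.993)(55.87/19).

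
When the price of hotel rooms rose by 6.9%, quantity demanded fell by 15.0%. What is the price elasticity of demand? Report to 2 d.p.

ε = %ΔQ / %ΔP = (-15.0)/(6.9) = -2.174.

-2.17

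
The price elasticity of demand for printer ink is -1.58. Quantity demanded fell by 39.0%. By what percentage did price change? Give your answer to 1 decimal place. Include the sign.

%ΔP ≈ %ΔQ / ε = (-39.0%)/(-1.58) = 24.68%.

24.7%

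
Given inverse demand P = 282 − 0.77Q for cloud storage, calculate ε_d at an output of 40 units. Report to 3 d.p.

-8.156

At Q = 40, P = 282 − 0.77(40) = 251.20.
dP/dQ = −0.77, so dQ/dP = 1/(−0.77) = -1.299.
ε = (dQ/dP)(P/Q) = (-1.299)(251.20/40).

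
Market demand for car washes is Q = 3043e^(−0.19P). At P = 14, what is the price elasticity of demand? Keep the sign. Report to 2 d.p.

At P = 14, Q = 212.852.
dQ/dP = −0.19·3043e^(−0.19P) = −0.19Q = -40.442.
ε = (dQ/dP)(P/Q) = (-40.442)(14/212.852).

-2.66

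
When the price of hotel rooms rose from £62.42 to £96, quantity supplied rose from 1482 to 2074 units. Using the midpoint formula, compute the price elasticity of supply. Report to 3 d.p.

ΔQ = 2074 − 1482 = 592; ΔP = 96 − 62.42 = 33.58.
Midpoints: P̄ = 79.21, Q̄ = 1778.0.
ε_s = (ΔQ/ΔP)(P̄/Q̄) = (592/33.58)(79.21/1778.0).

0.785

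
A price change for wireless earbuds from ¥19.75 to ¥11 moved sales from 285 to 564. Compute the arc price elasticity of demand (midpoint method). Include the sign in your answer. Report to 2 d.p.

ΔQ = 564 − 285 = 279; ΔP = 11 − 19.75 = -8.75.
Midpoints: P̄ = 15.38, Q̄ = 424.5.
ε = (ΔQ/ΔP)(P̄/Q̄) = (279/-8.75)(15.38/424.5).

-1.15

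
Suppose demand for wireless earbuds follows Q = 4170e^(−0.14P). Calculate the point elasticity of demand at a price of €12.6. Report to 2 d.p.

At P = 12.6, Q = 714.563.
dQ/dP = −0.14·4170e^(−0.14P) = −0.14Q = -100.039.
ε = (dQ/dP)(P/Q) = (-100.039)(12.6/714.563).
|ε| > 1, so demand is elastic at this price.

-1.76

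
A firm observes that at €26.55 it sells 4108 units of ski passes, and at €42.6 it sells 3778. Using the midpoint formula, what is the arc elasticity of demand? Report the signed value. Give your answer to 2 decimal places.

-0.18

ΔQ = 3778 − 4108 = -330; ΔP = 42.6 − 26.55 = 16.05.
Midpoints: P̄ = 34.58, Q̄ = 3943.0.
ε = (ΔQ/ΔP)(P̄/Q̄) = (-330/16.05)(34.58/3943.0).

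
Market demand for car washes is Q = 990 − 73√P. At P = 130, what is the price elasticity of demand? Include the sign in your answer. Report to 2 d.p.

-2.64

At P = 130, Q = 157.672.
dQ/dP = −73/(2√P) = -3.201.
ε = (dQ/dP)(P/Q) = (-3.201)(130/157.672).
|ε| > 1, so demand is elastic at this price.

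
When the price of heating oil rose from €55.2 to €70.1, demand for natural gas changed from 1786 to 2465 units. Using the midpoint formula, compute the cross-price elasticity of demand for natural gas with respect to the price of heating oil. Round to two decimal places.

ΔQ_x = 2465 − 1786 = 679; ΔP_y = 70.1 − 55.2 = 14.9.
Midpoints: P̄_y = 62.65, Q̄_x = 2125.5.
ε_xy = (ΔQ_x/ΔP_y)(P̄_y/Q̄_x) = (679/14.9)(62.65/2125.5).
ε_xy > 0, so the goods are substitutes.

1.34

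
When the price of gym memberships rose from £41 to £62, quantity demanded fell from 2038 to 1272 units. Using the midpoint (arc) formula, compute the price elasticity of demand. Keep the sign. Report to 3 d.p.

ΔQ = 1272 − 2038 = -766; ΔP = 62 − 41 = 21.
Midpoints: P̄ = 51.50, Q̄ = 1655.0.
ε = (ΔQ/ΔP)(P̄/Q̄) = (-766/21)(51.50/1655.0).

-1.135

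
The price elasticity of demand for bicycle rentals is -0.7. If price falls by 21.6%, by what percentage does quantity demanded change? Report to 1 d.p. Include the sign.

%ΔQ ≈ ε × %ΔP = (-0.7)(-21.6%) = 15.12%.

15.1%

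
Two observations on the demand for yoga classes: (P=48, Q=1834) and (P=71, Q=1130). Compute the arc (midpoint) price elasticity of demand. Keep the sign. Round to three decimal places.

ΔQ = 1130 − 1834 = -704; ΔP = 71 − 48 = 23.
Midpoints: P̄ = 59.50, Q̄ = 1482.0.
ε = (ΔQ/ΔP)(P̄/Q̄) = (-704/23)(59.50/1482.0).

-1.229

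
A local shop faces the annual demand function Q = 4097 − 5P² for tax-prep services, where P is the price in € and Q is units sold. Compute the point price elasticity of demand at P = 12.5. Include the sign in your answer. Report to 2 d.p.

At P = 12.5, Q = 3315.750.
dQ/dP = −10P = -125.
ε = (dQ/dP)(P/Q) = (-125)(12.5/3315.750).
|ε| < 1, so demand is inelastic at this price.

-0.47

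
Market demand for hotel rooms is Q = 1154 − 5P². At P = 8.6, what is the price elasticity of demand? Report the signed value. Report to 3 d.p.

At P = 8.6, Q = 784.200.
dQ/dP = −10P = -86.
ε = (dQ/dP)(P/Q) = (-86)(8.6/784.200).

-0.943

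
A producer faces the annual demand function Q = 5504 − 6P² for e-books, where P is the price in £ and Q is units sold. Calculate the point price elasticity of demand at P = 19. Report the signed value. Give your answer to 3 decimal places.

-1.298

At P = 19, Q = 3338.
dQ/dP = −12P = -228.
ε = (dQ/dP)(P/Q) = (-228)(19/3338).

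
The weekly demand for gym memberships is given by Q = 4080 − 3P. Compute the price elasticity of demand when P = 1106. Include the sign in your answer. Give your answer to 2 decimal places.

-4.35

At P = 1106, Q = 762.
dQ/dP = −3.
ε = (dQ/dP)(P/Q) = (-3)(1106/762).
|ε| > 1, so demand is elastic at this price.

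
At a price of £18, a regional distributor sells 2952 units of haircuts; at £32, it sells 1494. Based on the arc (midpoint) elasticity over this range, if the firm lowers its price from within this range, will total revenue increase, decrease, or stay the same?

Arc ε = (-1458/14)(25.00/2223.0) ≈ -1.171.
|ε| = 1.17 > 1, so demand is elastic. A price cut therefore raises total revenue.

increase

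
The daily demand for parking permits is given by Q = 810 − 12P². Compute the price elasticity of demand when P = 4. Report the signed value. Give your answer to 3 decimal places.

At P = 4, Q = 618.
dQ/dP = −24P = -96.
ε = (dQ/dP)(P/Q) = (-96)(4/618).

-0.621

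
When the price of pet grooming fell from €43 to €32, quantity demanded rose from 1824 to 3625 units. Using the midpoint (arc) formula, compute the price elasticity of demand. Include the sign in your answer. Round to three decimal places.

ΔQ = 3625 − 1824 = 1801; ΔP = 32 − 43 = -11.
Midpoints: P̄ = 37.50, Q̄ = 2724.5.
ε = (ΔQ/ΔP)(P̄/Q̄) = (1801/-11)(37.50/2724.5).

-2.254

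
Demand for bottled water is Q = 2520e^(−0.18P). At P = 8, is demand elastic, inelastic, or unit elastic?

elastic

Q = 597.058, dQ/dP = -107.470.
ε = (dQ/dP)(P/Q) ≈ -1.440.
|ε| = 1.44 > 1.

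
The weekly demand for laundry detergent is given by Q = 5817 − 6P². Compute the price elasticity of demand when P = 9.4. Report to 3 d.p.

At P = 9.4, Q = 5286.840.
dQ/dP = −12P = -112.800.
ε = (dQ/dP)(P/Q) = (-112.800)(9.4/5286.840).

-0.201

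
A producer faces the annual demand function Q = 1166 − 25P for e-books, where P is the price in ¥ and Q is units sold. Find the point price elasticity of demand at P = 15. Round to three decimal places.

-0.474

At P = 15, Q = 791.
dQ/dP = −25.
ε = (dQ/dP)(P/Q) = (-25)(15/791).
|ε| < 1, so demand is inelastic at this price.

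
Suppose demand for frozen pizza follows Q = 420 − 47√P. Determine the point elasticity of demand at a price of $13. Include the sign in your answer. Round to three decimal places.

At P = 13, Q = 250.539.
dQ/dP = −47/(2√P) = -6.518.
ε = (dQ/dP)(P/Q) = (-6.518)(13/250.539).

-0.338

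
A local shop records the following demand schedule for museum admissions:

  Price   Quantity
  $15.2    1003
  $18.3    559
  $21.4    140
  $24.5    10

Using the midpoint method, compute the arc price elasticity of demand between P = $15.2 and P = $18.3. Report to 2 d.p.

-3.07

At P = 15.2, Q = 1003; at P = 18.3, Q = 559.
ΔQ = -444, ΔP = 3.1. Midpoints: P̄ = 16.75, Q̄ = 781.0.
ε = (ΔQ/ΔP)(P̄/Q̄) = (-444/3.1)(16.75/781.0).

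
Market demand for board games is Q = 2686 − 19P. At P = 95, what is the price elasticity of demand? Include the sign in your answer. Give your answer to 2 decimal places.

-2.05

At P = 95, Q = 881.
dQ/dP = −19.
ε = (dQ/dP)(P/Q) = (-19)(95/881).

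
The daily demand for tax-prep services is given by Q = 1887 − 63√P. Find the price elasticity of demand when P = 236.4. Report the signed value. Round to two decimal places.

At P = 236.4, Q = 918.356.
dQ/dP = −63/(2√P) = -2.049.
ε = (dQ/dP)(P/Q) = (-2.049)(236.4/918.356).
|ε| < 1, so demand is inelastic at this price.

-0.53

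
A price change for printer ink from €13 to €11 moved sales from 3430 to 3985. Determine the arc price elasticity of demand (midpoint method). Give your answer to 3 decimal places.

ΔQ = 3985 − 3430 = 555; ΔP = 11 − 13 = -2.
Midpoints: P̄ = 12.00, Q̄ = 3707.5.
ε = (ΔQ/ΔP)(P̄/Q̄) = (555/-2)(12.00/3707.5).

-0.898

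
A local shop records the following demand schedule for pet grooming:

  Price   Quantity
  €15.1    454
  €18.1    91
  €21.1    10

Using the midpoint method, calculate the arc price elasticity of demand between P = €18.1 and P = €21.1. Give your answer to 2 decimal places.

At P = 18.1, Q = 91; at P = 21.1, Q = 10.
ΔQ = -81, ΔP = 3.0. Midpoints: P̄ = 19.60, Q̄ = 50.5.
ε = (ΔQ/ΔP)(P̄/Q̄) = (-81/3.0)(19.60/50.5).

-10.48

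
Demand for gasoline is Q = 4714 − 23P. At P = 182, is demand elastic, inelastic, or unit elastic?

Q = 528, dQ/dP = -23.
ε = (dQ/dP)(P/Q) ≈ -7.928.
|ε| = 7.93 > 1.

elastic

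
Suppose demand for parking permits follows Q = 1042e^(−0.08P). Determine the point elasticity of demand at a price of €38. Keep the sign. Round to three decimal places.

At P = 38, Q = 49.844.
dQ/dP = −0.08·1042e^(−0.08P) = −0.08Q = -3.988.
ε = (dQ/dP)(P/Q) = (-3.988)(38/49.844).
|ε| > 1, so demand is elastic at this price.

-3.040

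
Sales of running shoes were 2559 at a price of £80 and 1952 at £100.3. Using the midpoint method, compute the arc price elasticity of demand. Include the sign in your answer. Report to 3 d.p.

ΔQ = 1952 − 2559 = -607; ΔP = 100.3 − 80 = 20.3.
Midpoints: P̄ = 90.15, Q̄ = 2255.5.
ε = (ΔQ/ΔP)(P̄/Q̄) = (-607/20.3)(90.15/2255.5).

-1.195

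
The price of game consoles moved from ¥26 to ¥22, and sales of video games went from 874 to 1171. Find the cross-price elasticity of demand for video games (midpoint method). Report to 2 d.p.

-1.74

ΔQ_x = 1171 − 874 = 297; ΔP_y = 22 − 26 = -4.
Midpoints: P̄_y = 24.00, Q̄_x = 1022.5.
ε_xy = (ΔQ_x/ΔP_y)(P̄_y/Q̄_x) = (297/-4)(24.00/1022.5).
ε_xy < 0, so the goods are complements.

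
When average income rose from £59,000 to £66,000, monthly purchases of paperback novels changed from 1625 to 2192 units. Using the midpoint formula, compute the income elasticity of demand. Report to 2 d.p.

ΔQ = 567, ΔI = 7000. Midpoints: Ī = 62,500, Q̄ = 1908.5.
ε_I = (ΔQ/ΔI)(Ī/Q̄) = (567/7000)(62500/1908.5).

2.65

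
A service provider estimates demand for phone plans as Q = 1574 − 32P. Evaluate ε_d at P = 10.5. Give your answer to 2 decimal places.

-0.27

At P = 10.5, Q = 1238.
dQ/dP = −32.
ε = (dQ/dP)(P/Q) = (-32)(10.5/1238).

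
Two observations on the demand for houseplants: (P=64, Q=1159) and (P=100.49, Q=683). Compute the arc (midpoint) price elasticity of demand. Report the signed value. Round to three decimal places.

ΔQ = 683 − 1159 = -476; ΔP = 100.49 − 64 = 36.49.
Midpoints: P̄ = 82.25, Q̄ = 921.0.
ε = (ΔQ/ΔP)(P̄/Q̄) = (-476/36.49)(82.25/921.0).

-1.165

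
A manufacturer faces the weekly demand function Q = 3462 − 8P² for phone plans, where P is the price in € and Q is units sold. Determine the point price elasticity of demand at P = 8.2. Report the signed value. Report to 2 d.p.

At P = 8.2, Q = 2924.080.
dQ/dP = −16P = -131.200.
ε = (dQ/dP)(P/Q) = (-131.200)(8.2/2924.080).

-0.37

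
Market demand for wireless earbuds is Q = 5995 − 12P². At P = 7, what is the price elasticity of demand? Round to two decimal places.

At P = 7, Q = 5407.
dQ/dP = −24P = -168.
ε = (dQ/dP)(P/Q) = (-168)(7/5407).
|ε| < 1, so demand is inelastic at this price.

-0.22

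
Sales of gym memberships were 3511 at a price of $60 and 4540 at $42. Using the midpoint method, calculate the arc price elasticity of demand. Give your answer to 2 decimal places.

ΔQ = 4540 − 3511 = 1029; ΔP = 42 − 60 = -18.
Midpoints: P̄ = 51.00, Q̄ = 4025.5.
ε = (ΔQ/ΔP)(P̄/Q̄) = (1029/-18)(51.00/4025.5).

-0.72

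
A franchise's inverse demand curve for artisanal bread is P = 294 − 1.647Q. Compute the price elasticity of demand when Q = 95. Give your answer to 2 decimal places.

-0.88

At Q = 95, P = 294 − 1.647(95) = 137.53.
dP/dQ = −1.647, so dQ/dP = 1/(−1.647) = -0.607.
ε = (dQ/dP)(P/Q) = (-0.607)(137.53/95).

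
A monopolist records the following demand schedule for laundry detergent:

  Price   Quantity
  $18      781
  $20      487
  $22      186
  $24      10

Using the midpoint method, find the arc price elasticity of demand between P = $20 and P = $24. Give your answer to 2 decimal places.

-10.56

At P = 20, Q = 487; at P = 24, Q = 10.
ΔQ = -477, ΔP = 4. Midpoints: P̄ = 22.00, Q̄ = 248.5.
ε = (ΔQ/ΔP)(P̄/Q̄) = (-477/4)(22.00/248.5).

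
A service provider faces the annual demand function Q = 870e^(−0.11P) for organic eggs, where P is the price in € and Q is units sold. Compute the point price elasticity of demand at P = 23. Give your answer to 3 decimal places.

At P = 23, Q = 69.303.
dQ/dP = −0.11·870e^(−0.11P) = −0.11Q = -7.623.
ε = (dQ/dP)(P/Q) = (-7.623)(23/69.303).

-2.530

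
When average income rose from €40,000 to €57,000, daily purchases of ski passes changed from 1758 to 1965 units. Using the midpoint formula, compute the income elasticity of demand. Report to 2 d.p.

0.32

ΔQ = 207, ΔI = 17000. Midpoints: Ī = 48,500, Q̄ = 1861.5.
ε_I = (ΔQ/ΔI)(Ī/Q̄) = (207/17000)(48500/1861.5).
ε_I > 0, so the good is normal.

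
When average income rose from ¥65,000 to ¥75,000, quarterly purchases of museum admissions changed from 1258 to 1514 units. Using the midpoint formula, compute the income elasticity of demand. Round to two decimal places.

ΔQ = 256, ΔI = 10000. Midpoints: Ī = 70,000, Q̄ = 1386.0.
ε_I = (ΔQ/ΔI)(Ī/Q̄) = (256/10000)(70000/1386.0).
ε_I > 0, so the good is normal.

1.29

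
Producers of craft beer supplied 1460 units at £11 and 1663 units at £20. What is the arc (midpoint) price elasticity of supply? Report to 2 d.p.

ΔQ = 1663 − 1460 = 203; ΔP = 20 − 11 = 9.
Midpoints: P̄ = 15.50, Q̄ = 1561.5.
ε_s = (ΔQ/ΔP)(P̄/Q̄) = (203/9)(15.50/1561.5).

0.22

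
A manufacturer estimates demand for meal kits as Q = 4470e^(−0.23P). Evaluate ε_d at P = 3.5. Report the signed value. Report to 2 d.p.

-0.81

At P = 3.5, Q = 1998.483.
dQ/dP = −0.23·4470e^(−0.23P) = −0.23Q = -459.651.
ε = (dQ/dP)(P/Q) = (-459.651)(3.5/1998.483).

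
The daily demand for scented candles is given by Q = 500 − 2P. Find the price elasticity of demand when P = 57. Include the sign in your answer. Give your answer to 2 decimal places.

-0.30

At P = 57, Q = 386.
dQ/dP = −2.
ε = (dQ/dP)(P/Q) = (-2)(57/386).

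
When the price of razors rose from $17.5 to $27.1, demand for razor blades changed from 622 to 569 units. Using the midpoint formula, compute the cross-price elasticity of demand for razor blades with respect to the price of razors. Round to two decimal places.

ΔQ_x = 569 − 622 = -53; ΔP_y = 27.1 − 17.5 = 9.6.
Midpoints: P̄_y = 22.30, Q̄_x = 595.5.
ε_xy = (ΔQ_x/ΔP_y)(P̄_y/Q̄_x) = (-53/9.6)(22.30/595.5).
ε_xy < 0, so the goods are complements.

-0.21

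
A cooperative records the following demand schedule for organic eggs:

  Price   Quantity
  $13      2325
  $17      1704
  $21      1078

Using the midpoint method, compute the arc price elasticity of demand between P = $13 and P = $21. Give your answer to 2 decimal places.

At P = 13, Q = 2325; at P = 21, Q = 1078.
ΔQ = -1247, ΔP = 8. Midpoints: P̄ = 17.00, Q̄ = 1701.5.
ε = (ΔQ/ΔP)(P̄/Q̄) = (-1247/8)(17.00/1701.5).

-1.56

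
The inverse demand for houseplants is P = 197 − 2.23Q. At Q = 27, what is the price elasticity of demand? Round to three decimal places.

At Q = 27, P = 197 − 2.23(27) = 136.79.
dP/dQ = −2.23, so dQ/dP = 1/(−2.23) = -0.448.
ε = (dQ/dP)(P/Q) = (-0.448)(136.79/27).

-2.272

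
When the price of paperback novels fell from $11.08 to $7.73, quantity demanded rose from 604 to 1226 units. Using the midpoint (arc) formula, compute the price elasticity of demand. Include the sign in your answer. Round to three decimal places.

-1.908

ΔQ = 1226 − 604 = 622; ΔP = 7.73 − 11.08 = -3.35.
Midpoints: P̄ = 9.41, Q̄ = 915.0.
ε = (ΔQ/ΔP)(P̄/Q̄) = (622/-3.35)(9.41/915.0).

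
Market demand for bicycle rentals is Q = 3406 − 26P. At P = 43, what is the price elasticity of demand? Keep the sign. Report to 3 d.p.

-0.489

At P = 43, Q = 2288.
dQ/dP = −26.
ε = (dQ/dP)(P/Q) = (-26)(43/2288).
|ε| < 1, so demand is inelastic at this price.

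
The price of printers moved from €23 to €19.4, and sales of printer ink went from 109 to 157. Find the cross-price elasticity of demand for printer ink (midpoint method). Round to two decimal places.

ΔQ_x = 157 − 109 = 48; ΔP_y = 19.4 − 23 = -3.6.
Midpoints: P̄_y = 21.20, Q̄_x = 133.0.
ε_xy = (ΔQ_x/ΔP_y)(P̄_y/Q̄_x) = (48/-3.6)(21.20/133.0).

-2.13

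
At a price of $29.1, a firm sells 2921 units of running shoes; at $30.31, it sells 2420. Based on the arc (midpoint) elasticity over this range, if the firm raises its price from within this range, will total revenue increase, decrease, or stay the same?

decrease

Arc ε = (-501/1.21)(29.70/2670.5) ≈ -4.606.
|ε| = 4.61 > 1, so demand is elastic. A price rise therefore reduces total revenue.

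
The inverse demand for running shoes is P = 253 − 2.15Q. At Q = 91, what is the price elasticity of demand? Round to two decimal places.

At Q = 91, P = 253 − 2.15(91) = 57.35.
dP/dQ = −2.15, so dQ/dP = 1/(−2.15) = -0.465.
ε = (dQ/dP)(P/Q) = (-0.465)(57.35/91).

-0.29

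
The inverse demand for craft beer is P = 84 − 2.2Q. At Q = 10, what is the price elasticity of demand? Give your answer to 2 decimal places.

At Q = 10, P = 84 − 2.2(10) = 62.00.
dP/dQ = −2.2, so dQ/dP = 1/(−2.2) = -0.455.
ε = (dQ/dP)(P/Q) = (-0.455)(62.00/10).

-2.82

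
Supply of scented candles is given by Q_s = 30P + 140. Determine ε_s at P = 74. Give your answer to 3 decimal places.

0.941

At P = 74, Q_s = 2360.
dQ_s/dP = 30.
ε_s = (dQ_s/dP)(P/Q_s) = (30)(74/2360).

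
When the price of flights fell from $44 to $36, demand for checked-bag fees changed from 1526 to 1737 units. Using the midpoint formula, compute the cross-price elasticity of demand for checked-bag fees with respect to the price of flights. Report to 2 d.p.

ΔQ_x = 1737 − 1526 = 211; ΔP_y = 36 − 44 = -8.
Midpoints: P̄_y = 40.00, Q̄_x = 1631.5.
ε_xy = (ΔQ_x/ΔP_y)(P̄_y/Q̄_x) = (211/-8)(40.00/1631.5).

-0.65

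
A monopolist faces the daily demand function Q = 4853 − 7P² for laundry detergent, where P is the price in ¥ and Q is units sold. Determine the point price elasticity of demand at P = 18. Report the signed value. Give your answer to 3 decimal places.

-1.755

At P = 18, Q = 2585.
dQ/dP = −14P = -252.
ε = (dQ/dP)(P/Q) = (-252)(18/2585).
|ε| > 1, so demand is elastic at this price.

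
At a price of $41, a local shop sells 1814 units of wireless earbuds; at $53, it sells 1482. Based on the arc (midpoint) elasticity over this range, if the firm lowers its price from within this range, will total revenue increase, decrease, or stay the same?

Arc ε = (-332/12)(47.00/1648.0) ≈ -0.789.
|ε| = 0.79 < 1, so demand is inelastic. A price cut therefore reduces total revenue.

decrease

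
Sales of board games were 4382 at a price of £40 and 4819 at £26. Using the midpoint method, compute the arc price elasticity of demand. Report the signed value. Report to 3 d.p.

-0.224

ΔQ = 4819 − 4382 = 437; ΔP = 26 − 40 = -14.
Midpoints: P̄ = 33.00, Q̄ = 4600.5.
ε = (ΔQ/ΔP)(P̄/Q̄) = (437/-14)(33.00/4600.5).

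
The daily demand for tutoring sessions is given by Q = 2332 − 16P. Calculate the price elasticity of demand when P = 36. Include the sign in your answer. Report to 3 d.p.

At P = 36, Q = 1756.
dQ/dP = −16.
ε = (dQ/dP)(P/Q) = (-16)(36/1756).

-0.328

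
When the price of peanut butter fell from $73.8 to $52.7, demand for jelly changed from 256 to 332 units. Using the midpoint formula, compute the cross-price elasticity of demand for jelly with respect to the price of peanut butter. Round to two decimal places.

ΔQ_x = 332 − 256 = 76; ΔP_y = 52.7 − 73.8 = -21.1.
Midpoints: P̄_y = 63.25, Q̄_x = 294.0.
ε_xy = (ΔQ_x/ΔP_y)(P̄_y/Q̄_x) = (76/-21.1)(63.25/294.0).
ε_xy < 0, so the goods are complements.

-0.77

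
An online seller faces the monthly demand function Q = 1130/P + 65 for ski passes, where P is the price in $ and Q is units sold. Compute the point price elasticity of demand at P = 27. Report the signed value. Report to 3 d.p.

-0.392

At P = 27, Q = 106.852.
dQ/dP = −1130/P² = -1.550.
ε = (dQ/dP)(P/Q) = (-1.550)(27/106.852).
|ε| < 1, so demand is inelastic at this price.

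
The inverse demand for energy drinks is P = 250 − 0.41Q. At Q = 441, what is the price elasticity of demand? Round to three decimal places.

-0.383

At Q = 441, P = 250 − 0.41(441) = 69.19.
dP/dQ = −0.41, so dQ/dP = 1/(−0.41) = -2.439.
ε = (dQ/dP)(P/Q) = (-2.439)(69.19/441).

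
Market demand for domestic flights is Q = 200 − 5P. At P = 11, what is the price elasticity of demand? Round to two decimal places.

-0.38

At P = 11, Q = 145.
dQ/dP = −5.
ε = (dQ/dP)(P/Q) = (-5)(11/145).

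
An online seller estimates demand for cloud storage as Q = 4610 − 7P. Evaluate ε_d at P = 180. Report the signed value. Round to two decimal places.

-0.38

At P = 180, Q = 3350.
dQ/dP = −7.
ε = (dQ/dP)(P/Q) = (-7)(180/3350).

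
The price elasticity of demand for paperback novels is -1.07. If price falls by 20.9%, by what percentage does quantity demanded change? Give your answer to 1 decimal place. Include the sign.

22.4%

%ΔQ ≈ ε × %ΔP = (-1.07)(-20.9%) = 22.36%.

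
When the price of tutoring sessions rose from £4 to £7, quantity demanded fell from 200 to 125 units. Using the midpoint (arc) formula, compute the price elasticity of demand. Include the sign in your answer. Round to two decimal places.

ΔQ = 125 − 200 = -75; ΔP = 7 − 4 = 3.
Midpoints: P̄ = 5.50, Q̄ = 162.5.
ε = (ΔQ/ΔP)(P̄/Q̄) = (-75/3)(5.50/162.5).

-0.85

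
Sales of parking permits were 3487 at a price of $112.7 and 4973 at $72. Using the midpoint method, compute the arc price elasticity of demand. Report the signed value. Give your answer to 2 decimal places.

-0.80

ΔQ = 4973 − 3487 = 1486; ΔP = 72 − 112.7 = -40.7.
Midpoints: P̄ = 92.35, Q̄ = 4230.0.
ε = (ΔQ/ΔP)(P̄/Q̄) = (1486/-40.7)(92.35/4230.0).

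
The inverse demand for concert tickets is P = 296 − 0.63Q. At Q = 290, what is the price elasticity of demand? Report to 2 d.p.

-0.62

At Q = 290, P = 296 − 0.63(290) = 113.30.
dP/dQ = −0.63, so dQ/dP = 1/(−0.63) = -1.587.
ε = (dQ/dP)(P/Q) = (-1.587)(113.30/290).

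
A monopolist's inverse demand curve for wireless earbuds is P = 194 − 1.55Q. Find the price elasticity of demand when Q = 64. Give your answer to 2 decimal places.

At Q = 64, P = 194 − 1.55(64) = 94.80.
dP/dQ = −1.55, so dQ/dP = 1/(−1.55) = -0.645.
ε = (dQ/dP)(P/Q) = (-0.645)(94.80/64).

-0.96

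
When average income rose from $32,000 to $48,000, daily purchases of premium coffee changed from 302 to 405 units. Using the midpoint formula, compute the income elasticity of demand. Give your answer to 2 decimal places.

ΔQ = 103, ΔI = 16000. Midpoints: Ī = 40,000, Q̄ = 353.5.
ε_I = (ΔQ/ΔI)(Ī/Q̄) = (103/16000)(40000/353.5).

0.73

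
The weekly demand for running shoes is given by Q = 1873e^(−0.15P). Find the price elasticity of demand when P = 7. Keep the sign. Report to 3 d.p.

At P = 7, Q = 655.433.
dQ/dP = −0.15·1873e^(−0.15P) = −0.15Q = -98.315.
ε = (dQ/dP)(P/Q) = (-98.315)(7/655.433).

-1.050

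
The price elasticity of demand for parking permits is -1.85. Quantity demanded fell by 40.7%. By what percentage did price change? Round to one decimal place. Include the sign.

%ΔP ≈ %ΔQ / ε = (-40.7%)/(-1.85) = 22.00%.

22.0%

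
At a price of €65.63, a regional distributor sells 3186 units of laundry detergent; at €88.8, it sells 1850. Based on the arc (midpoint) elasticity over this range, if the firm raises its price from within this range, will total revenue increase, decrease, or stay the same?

decrease

Arc ε = (-1336/23.17)(77.22/2518.0) ≈ -1.768.
|ε| = 1.77 > 1, so demand is elastic. A price rise therefore reduces total revenue.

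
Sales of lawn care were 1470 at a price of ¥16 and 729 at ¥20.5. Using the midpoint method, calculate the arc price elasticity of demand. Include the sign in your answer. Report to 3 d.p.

-2.733

ΔQ = 729 − 1470 = -741; ΔP = 20.5 − 16 = 4.5.
Midpoints: P̄ = 18.25, Q̄ = 1099.5.
ε = (ΔQ/ΔP)(P̄/Q̄) = (-741/4.5)(18.25/1099.5).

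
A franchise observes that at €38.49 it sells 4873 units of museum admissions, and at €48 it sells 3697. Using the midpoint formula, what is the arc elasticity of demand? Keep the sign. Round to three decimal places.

ΔQ = 3697 − 4873 = -1176; ΔP = 48 − 38.49 = 9.51.
Midpoints: P̄ = 43.25, Q̄ = 4285.0.
ε = (ΔQ/ΔP)(P̄/Q̄) = (-1176/9.51)(43.25/4285.0).

-1.248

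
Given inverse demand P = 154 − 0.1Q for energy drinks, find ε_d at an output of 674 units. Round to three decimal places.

At Q = 674, P = 154 − 0.1(674) = 86.60.
dP/dQ = −0.1, so dQ/dP = 1/(−0.1) = -10.000.
ε = (dQ/dP)(P/Q) = (-10.000)(86.60/674).

-1.285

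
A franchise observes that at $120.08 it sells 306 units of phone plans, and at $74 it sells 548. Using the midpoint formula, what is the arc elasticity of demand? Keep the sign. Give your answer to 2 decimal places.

ΔQ = 548 − 306 = 242; ΔP = 74 − 120.08 = -46.08.
Midpoints: P̄ = 97.04, Q̄ = 427.0.
ε = (ΔQ/ΔP)(P̄/Q̄) = (242/-46.08)(97.04/427.0).

-1.19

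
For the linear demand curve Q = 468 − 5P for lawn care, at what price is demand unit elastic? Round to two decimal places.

For linear demand Q = a − bP, ε = −bP/(a − bP). |ε| = 1 when bP = a − bP, i.e. P = a/(2b).
P = 468/(2·5) = 468/10 = 46.8000.

46.80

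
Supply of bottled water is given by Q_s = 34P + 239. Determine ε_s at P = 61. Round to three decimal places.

0.897

At P = 61, Q_s = 2313.
dQ_s/dP = 34.
ε_s = (dQ_s/dP)(P/Q_s) = (34)(61/2313).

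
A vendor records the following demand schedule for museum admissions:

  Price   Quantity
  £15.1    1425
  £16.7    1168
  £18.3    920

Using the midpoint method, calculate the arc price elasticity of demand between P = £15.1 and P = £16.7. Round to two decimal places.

At P = 15.1, Q = 1425; at P = 16.7, Q = 1168.
ΔQ = -257, ΔP = 1.6. Midpoints: P̄ = 15.90, Q̄ = 1296.5.
ε = (ΔQ/ΔP)(P̄/Q̄) = (-257/1.6)(15.90/1296.5).

-1.97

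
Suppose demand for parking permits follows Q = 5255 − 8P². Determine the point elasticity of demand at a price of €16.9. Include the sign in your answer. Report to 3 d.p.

-1.539

At P = 16.9, Q = 2970.120.
dQ/dP = −16P = -270.400.
ε = (dQ/dP)(P/Q) = (-270.400)(16.9/2970.120).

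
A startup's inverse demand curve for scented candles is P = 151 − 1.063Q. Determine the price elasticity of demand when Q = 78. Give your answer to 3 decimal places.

-0.821

At Q = 78, P = 151 − 1.063(78) = 68.09.
dP/dQ = −1.063, so dQ/dP = 1/(−1.063) = -0.941.
ε = (dQ/dP)(P/Q) = (-0.941)(68.09/78).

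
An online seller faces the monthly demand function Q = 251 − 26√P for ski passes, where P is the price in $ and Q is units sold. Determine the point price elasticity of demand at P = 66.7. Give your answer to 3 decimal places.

At P = 66.7, Q = 38.658.
dQ/dP = −26/(2√P) = -1.592.
ε = (dQ/dP)(P/Q) = (-1.592)(66.7/38.658).
|ε| > 1, so demand is elastic at this price.

-2.746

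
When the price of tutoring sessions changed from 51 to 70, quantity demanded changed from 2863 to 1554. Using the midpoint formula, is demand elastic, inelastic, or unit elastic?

elastic

Arc ε ≈ -1.887.
|ε| = 1.89 > 1.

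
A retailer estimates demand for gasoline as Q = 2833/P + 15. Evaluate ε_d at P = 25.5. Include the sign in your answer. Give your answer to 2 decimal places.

-0.88

At P = 25.5, Q = 126.098.
dQ/dP = −2833/P² = -4.357.
ε = (dQ/dP)(P/Q) = (-4.357)(25.5/126.098).
|ε| < 1, so demand is inelastic at this price.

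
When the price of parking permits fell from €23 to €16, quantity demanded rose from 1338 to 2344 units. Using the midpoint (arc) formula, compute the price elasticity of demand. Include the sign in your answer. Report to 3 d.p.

-1.522

ΔQ = 2344 − 1338 = 1006; ΔP = 16 − 23 = -7.
Midpoints: P̄ = 19.50, Q̄ = 1841.0.
ε = (ΔQ/ΔP)(P̄/Q̄) = (1006/-7)(19.50/1841.0).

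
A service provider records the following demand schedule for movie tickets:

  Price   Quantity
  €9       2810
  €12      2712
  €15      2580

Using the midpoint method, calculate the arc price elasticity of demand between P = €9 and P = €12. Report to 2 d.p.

-0.12

At P = 9, Q = 2810; at P = 12, Q = 2712.
ΔQ = -98, ΔP = 3. Midpoints: P̄ = 10.50, Q̄ = 2761.0.
ε = (ΔQ/ΔP)(P̄/Q̄) = (-98/3)(10.50/2761.0).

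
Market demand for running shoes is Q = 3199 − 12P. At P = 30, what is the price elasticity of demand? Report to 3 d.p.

-0.127

At P = 30, Q = 2839.
dQ/dP = −12.
ε = (dQ/dP)(P/Q) = (-12)(30/2839).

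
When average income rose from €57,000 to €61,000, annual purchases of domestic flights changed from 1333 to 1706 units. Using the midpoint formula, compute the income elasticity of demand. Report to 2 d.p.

3.62

ΔQ = 373, ΔI = 4000. Midpoints: Ī = 59,000, Q̄ = 1519.5.
ε_I = (ΔQ/ΔI)(Ī/Q̄) = (373/4000)(59000/1519.5).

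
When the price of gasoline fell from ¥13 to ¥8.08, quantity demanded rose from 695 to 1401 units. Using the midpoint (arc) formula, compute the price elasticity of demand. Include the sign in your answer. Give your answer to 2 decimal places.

ΔQ = 1401 − 695 = 706; ΔP = 8.08 − 13 = -4.92.
Midpoints: P̄ = 10.54, Q̄ = 1048.0.
ε = (ΔQ/ΔP)(P̄/Q̄) = (706/-4.92)(10.54/1048.0).

-1.44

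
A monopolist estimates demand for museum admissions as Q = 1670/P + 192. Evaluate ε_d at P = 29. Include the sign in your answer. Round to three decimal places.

-0.231

At P = 29, Q = 249.586.
dQ/dP = −1670/P² = -1.986.
ε = (dQ/dP)(P/Q) = (-1.986)(29/249.586).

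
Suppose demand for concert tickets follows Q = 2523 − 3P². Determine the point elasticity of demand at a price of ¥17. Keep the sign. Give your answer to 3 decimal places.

At P = 17, Q = 1656.
dQ/dP = −6P = -102.
ε = (dQ/dP)(P/Q) = (-102)(17/1656).

-1.047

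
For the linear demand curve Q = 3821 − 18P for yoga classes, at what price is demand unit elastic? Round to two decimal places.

106.14

For linear demand Q = a − bP, ε = −bP/(a − bP). |ε| = 1 when bP = a − bP, i.e. P = a/(2b).
P = 3821/(2·18) = 3821/36 = 106.1389.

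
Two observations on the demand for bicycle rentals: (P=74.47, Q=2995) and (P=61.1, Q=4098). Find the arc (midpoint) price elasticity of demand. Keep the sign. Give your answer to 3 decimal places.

ΔQ = 4098 − 2995 = 1103; ΔP = 61.1 − 74.47 = -13.37.
Midpoints: P̄ = 67.78, Q̄ = 3546.5.
ε = (ΔQ/ΔP)(P̄/Q̄) = (1103/-13.37)(67.78/3546.5).

-1.577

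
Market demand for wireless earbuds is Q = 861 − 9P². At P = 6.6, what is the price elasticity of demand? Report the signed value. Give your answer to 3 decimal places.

-1.672

At P = 6.6, Q = 468.960.
dQ/dP = −18P = -118.800.
ε = (dQ/dP)(P/Q) = (-118.800)(6.6/468.960).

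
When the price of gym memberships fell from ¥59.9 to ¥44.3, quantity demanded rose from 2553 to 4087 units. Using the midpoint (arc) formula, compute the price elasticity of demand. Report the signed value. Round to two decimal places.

ΔQ = 4087 − 2553 = 1534; ΔP = 44.3 − 59.9 = -15.6.
Midpoints: P̄ = 52.10, Q̄ = 3320.0.
ε = (ΔQ/ΔP)(P̄/Q̄) = (1534/-15.6)(52.10/3320.0).

-1.54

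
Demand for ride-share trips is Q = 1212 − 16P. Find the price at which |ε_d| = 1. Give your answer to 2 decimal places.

For linear demand Q = a − bP, ε = −bP/(a − bP). |ε| = 1 when bP = a − bP, i.e. P = a/(2b).
P = 1212/(2·16) = 1212/32 = 37.8750.

37.88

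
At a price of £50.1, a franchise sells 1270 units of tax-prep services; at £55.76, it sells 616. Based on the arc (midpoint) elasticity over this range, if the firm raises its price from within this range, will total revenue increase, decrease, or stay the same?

decrease

Arc ε = (-654/5.66)(52.93/943.0) ≈ -6.486.
|ε| = 6.49 > 1, so demand is elastic. A price rise therefore reduces total revenue.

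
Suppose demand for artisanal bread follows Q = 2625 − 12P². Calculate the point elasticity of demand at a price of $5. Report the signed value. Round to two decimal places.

At P = 5, Q = 2325.
dQ/dP = −24P = -120.
ε = (dQ/dP)(P/Q) = (-120)(5/2325).

-0.26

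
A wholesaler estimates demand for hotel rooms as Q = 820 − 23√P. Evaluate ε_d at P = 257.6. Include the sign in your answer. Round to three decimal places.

-0.409

At P = 257.6, Q = 450.852.
dQ/dP = −23/(2√P) = -0.717.
ε = (dQ/dP)(P/Q) = (-0.717)(257.6/450.852).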